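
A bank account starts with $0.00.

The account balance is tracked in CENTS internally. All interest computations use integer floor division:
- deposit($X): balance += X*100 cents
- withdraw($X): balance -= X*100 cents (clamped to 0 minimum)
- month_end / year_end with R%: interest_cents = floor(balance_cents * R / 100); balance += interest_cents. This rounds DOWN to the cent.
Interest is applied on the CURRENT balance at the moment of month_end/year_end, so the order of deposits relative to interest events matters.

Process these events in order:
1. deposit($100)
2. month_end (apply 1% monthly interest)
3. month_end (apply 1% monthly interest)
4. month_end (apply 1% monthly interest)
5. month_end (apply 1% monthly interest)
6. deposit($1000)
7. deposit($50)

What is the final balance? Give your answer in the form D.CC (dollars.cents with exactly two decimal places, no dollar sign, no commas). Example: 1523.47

After 1 (deposit($100)): balance=$100.00 total_interest=$0.00
After 2 (month_end (apply 1% monthly interest)): balance=$101.00 total_interest=$1.00
After 3 (month_end (apply 1% monthly interest)): balance=$102.01 total_interest=$2.01
After 4 (month_end (apply 1% monthly interest)): balance=$103.03 total_interest=$3.03
After 5 (month_end (apply 1% monthly interest)): balance=$104.06 total_interest=$4.06
After 6 (deposit($1000)): balance=$1104.06 total_interest=$4.06
After 7 (deposit($50)): balance=$1154.06 total_interest=$4.06

Answer: 1154.06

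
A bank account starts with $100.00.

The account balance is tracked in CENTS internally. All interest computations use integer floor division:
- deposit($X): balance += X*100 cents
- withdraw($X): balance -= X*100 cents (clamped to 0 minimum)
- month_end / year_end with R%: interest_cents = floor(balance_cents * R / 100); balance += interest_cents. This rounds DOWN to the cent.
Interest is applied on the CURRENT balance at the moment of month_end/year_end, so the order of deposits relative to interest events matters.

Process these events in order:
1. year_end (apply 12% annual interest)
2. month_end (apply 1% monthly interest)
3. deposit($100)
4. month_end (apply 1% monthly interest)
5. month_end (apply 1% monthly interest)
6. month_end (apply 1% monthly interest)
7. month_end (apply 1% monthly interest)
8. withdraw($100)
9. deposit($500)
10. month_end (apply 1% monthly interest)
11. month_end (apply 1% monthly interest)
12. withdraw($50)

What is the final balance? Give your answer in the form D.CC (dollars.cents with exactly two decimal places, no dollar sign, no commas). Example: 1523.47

After 1 (year_end (apply 12% annual interest)): balance=$112.00 total_interest=$12.00
After 2 (month_end (apply 1% monthly interest)): balance=$113.12 total_interest=$13.12
After 3 (deposit($100)): balance=$213.12 total_interest=$13.12
After 4 (month_end (apply 1% monthly interest)): balance=$215.25 total_interest=$15.25
After 5 (month_end (apply 1% monthly interest)): balance=$217.40 total_interest=$17.40
After 6 (month_end (apply 1% monthly interest)): balance=$219.57 total_interest=$19.57
After 7 (month_end (apply 1% monthly interest)): balance=$221.76 total_interest=$21.76
After 8 (withdraw($100)): balance=$121.76 total_interest=$21.76
After 9 (deposit($500)): balance=$621.76 total_interest=$21.76
After 10 (month_end (apply 1% monthly interest)): balance=$627.97 total_interest=$27.97
After 11 (month_end (apply 1% monthly interest)): balance=$634.24 total_interest=$34.24
After 12 (withdraw($50)): balance=$584.24 total_interest=$34.24

Answer: 584.24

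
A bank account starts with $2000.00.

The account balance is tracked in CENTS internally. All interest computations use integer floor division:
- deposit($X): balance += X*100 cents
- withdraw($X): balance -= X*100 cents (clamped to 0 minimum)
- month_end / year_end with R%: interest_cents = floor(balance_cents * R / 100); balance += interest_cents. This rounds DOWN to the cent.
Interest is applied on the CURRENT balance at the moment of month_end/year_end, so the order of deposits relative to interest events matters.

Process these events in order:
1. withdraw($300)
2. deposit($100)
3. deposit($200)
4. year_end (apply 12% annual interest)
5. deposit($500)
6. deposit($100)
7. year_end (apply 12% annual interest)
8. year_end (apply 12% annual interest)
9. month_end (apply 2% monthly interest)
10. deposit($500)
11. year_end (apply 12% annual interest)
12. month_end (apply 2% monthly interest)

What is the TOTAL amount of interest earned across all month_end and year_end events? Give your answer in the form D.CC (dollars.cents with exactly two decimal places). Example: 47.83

Answer: 1622.36

Derivation:
After 1 (withdraw($300)): balance=$1700.00 total_interest=$0.00
After 2 (deposit($100)): balance=$1800.00 total_interest=$0.00
After 3 (deposit($200)): balance=$2000.00 total_interest=$0.00
After 4 (year_end (apply 12% annual interest)): balance=$2240.00 total_interest=$240.00
After 5 (deposit($500)): balance=$2740.00 total_interest=$240.00
After 6 (deposit($100)): balance=$2840.00 total_interest=$240.00
After 7 (year_end (apply 12% annual interest)): balance=$3180.80 total_interest=$580.80
After 8 (year_end (apply 12% annual interest)): balance=$3562.49 total_interest=$962.49
After 9 (month_end (apply 2% monthly interest)): balance=$3633.73 total_interest=$1033.73
After 10 (deposit($500)): balance=$4133.73 total_interest=$1033.73
After 11 (year_end (apply 12% annual interest)): balance=$4629.77 total_interest=$1529.77
After 12 (month_end (apply 2% monthly interest)): balance=$4722.36 total_interest=$1622.36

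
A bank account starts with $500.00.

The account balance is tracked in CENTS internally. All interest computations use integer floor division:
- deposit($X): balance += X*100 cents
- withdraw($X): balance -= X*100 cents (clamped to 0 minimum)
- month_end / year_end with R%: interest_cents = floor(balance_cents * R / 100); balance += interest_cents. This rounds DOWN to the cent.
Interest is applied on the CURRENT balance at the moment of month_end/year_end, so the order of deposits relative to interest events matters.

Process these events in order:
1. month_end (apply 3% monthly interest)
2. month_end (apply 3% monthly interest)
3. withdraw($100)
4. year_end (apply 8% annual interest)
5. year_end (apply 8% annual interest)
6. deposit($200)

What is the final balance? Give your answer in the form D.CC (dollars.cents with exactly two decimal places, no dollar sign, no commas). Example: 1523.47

After 1 (month_end (apply 3% monthly interest)): balance=$515.00 total_interest=$15.00
After 2 (month_end (apply 3% monthly interest)): balance=$530.45 total_interest=$30.45
After 3 (withdraw($100)): balance=$430.45 total_interest=$30.45
After 4 (year_end (apply 8% annual interest)): balance=$464.88 total_interest=$64.88
After 5 (year_end (apply 8% annual interest)): balance=$502.07 total_interest=$102.07
After 6 (deposit($200)): balance=$702.07 total_interest=$102.07

Answer: 702.07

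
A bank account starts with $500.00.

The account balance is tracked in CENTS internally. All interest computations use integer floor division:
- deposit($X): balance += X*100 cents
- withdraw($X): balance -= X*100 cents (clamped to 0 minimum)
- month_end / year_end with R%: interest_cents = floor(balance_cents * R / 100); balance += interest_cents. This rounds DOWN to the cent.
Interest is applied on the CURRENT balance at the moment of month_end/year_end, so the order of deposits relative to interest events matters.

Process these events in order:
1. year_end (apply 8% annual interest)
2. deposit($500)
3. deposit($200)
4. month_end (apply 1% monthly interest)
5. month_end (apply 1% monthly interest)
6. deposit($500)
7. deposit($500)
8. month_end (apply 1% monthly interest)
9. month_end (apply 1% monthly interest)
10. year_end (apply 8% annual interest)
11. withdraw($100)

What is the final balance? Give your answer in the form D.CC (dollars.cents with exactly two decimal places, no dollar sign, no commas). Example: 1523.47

Answer: 2395.26

Derivation:
After 1 (year_end (apply 8% annual interest)): balance=$540.00 total_interest=$40.00
After 2 (deposit($500)): balance=$1040.00 total_interest=$40.00
After 3 (deposit($200)): balance=$1240.00 total_interest=$40.00
After 4 (month_end (apply 1% monthly interest)): balance=$1252.40 total_interest=$52.40
After 5 (month_end (apply 1% monthly interest)): balance=$1264.92 total_interest=$64.92
After 6 (deposit($500)): balance=$1764.92 total_interest=$64.92
After 7 (deposit($500)): balance=$2264.92 total_interest=$64.92
After 8 (month_end (apply 1% monthly interest)): balance=$2287.56 total_interest=$87.56
After 9 (month_end (apply 1% monthly interest)): balance=$2310.43 total_interest=$110.43
After 10 (year_end (apply 8% annual interest)): balance=$2495.26 total_interest=$295.26
After 11 (withdraw($100)): balance=$2395.26 total_interest=$295.26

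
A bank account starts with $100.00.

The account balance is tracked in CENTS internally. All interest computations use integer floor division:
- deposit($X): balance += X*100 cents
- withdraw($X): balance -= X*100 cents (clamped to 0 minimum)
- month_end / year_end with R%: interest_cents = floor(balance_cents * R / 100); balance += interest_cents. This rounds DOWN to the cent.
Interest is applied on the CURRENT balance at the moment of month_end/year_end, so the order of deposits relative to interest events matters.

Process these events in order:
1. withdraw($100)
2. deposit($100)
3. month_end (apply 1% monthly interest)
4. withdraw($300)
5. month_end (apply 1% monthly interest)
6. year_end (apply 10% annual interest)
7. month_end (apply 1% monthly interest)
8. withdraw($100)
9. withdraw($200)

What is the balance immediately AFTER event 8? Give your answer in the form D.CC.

Answer: 0.00

Derivation:
After 1 (withdraw($100)): balance=$0.00 total_interest=$0.00
After 2 (deposit($100)): balance=$100.00 total_interest=$0.00
After 3 (month_end (apply 1% monthly interest)): balance=$101.00 total_interest=$1.00
After 4 (withdraw($300)): balance=$0.00 total_interest=$1.00
After 5 (month_end (apply 1% monthly interest)): balance=$0.00 total_interest=$1.00
After 6 (year_end (apply 10% annual interest)): balance=$0.00 total_interest=$1.00
After 7 (month_end (apply 1% monthly interest)): balance=$0.00 total_interest=$1.00
After 8 (withdraw($100)): balance=$0.00 total_interest=$1.00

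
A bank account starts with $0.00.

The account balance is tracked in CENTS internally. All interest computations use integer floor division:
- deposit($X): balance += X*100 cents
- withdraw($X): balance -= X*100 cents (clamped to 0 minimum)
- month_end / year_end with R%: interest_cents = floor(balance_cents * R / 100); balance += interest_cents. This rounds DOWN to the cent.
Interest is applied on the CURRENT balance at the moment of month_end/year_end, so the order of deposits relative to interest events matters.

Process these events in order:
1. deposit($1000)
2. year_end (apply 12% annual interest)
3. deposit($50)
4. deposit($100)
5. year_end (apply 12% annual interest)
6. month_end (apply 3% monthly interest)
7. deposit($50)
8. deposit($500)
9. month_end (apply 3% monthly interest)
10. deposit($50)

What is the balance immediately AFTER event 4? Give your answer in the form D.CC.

Answer: 1270.00

Derivation:
After 1 (deposit($1000)): balance=$1000.00 total_interest=$0.00
After 2 (year_end (apply 12% annual interest)): balance=$1120.00 total_interest=$120.00
After 3 (deposit($50)): balance=$1170.00 total_interest=$120.00
After 4 (deposit($100)): balance=$1270.00 total_interest=$120.00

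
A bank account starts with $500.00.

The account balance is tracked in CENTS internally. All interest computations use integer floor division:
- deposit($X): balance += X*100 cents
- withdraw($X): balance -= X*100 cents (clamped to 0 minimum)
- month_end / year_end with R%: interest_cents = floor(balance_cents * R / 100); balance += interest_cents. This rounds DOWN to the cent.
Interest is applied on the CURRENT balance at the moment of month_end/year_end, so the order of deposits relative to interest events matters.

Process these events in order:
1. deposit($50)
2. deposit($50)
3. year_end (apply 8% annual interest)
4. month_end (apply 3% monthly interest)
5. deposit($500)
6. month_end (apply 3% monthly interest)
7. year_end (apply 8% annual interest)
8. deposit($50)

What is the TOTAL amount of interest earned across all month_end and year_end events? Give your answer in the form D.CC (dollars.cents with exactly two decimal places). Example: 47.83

Answer: 198.65

Derivation:
After 1 (deposit($50)): balance=$550.00 total_interest=$0.00
After 2 (deposit($50)): balance=$600.00 total_interest=$0.00
After 3 (year_end (apply 8% annual interest)): balance=$648.00 total_interest=$48.00
After 4 (month_end (apply 3% monthly interest)): balance=$667.44 total_interest=$67.44
After 5 (deposit($500)): balance=$1167.44 total_interest=$67.44
After 6 (month_end (apply 3% monthly interest)): balance=$1202.46 total_interest=$102.46
After 7 (year_end (apply 8% annual interest)): balance=$1298.65 total_interest=$198.65
After 8 (deposit($50)): balance=$1348.65 total_interest=$198.65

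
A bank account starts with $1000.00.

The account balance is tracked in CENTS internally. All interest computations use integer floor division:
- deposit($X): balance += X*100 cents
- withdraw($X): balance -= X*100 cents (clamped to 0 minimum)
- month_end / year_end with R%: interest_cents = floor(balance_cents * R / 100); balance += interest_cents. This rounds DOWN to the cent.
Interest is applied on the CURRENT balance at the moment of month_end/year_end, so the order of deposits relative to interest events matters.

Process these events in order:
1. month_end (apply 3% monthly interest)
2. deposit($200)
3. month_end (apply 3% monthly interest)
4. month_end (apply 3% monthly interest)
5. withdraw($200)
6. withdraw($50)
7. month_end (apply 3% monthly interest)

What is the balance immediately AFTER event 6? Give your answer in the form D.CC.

After 1 (month_end (apply 3% monthly interest)): balance=$1030.00 total_interest=$30.00
After 2 (deposit($200)): balance=$1230.00 total_interest=$30.00
After 3 (month_end (apply 3% monthly interest)): balance=$1266.90 total_interest=$66.90
After 4 (month_end (apply 3% monthly interest)): balance=$1304.90 total_interest=$104.90
After 5 (withdraw($200)): balance=$1104.90 total_interest=$104.90
After 6 (withdraw($50)): balance=$1054.90 total_interest=$104.90

Answer: 1054.90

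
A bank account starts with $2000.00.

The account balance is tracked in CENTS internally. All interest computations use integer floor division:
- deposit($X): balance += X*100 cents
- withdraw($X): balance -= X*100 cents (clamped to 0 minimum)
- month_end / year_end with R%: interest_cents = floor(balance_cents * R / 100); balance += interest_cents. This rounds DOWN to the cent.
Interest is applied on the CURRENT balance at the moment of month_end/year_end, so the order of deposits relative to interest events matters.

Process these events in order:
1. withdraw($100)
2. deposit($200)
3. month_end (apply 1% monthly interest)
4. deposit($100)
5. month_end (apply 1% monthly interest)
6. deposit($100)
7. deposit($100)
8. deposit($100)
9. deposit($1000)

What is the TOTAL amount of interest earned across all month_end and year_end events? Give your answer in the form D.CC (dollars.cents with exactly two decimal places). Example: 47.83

Answer: 43.21

Derivation:
After 1 (withdraw($100)): balance=$1900.00 total_interest=$0.00
After 2 (deposit($200)): balance=$2100.00 total_interest=$0.00
After 3 (month_end (apply 1% monthly interest)): balance=$2121.00 total_interest=$21.00
After 4 (deposit($100)): balance=$2221.00 total_interest=$21.00
After 5 (month_end (apply 1% monthly interest)): balance=$2243.21 total_interest=$43.21
After 6 (deposit($100)): balance=$2343.21 total_interest=$43.21
After 7 (deposit($100)): balance=$2443.21 total_interest=$43.21
After 8 (deposit($100)): balance=$2543.21 total_interest=$43.21
After 9 (deposit($1000)): balance=$3543.21 total_interest=$43.21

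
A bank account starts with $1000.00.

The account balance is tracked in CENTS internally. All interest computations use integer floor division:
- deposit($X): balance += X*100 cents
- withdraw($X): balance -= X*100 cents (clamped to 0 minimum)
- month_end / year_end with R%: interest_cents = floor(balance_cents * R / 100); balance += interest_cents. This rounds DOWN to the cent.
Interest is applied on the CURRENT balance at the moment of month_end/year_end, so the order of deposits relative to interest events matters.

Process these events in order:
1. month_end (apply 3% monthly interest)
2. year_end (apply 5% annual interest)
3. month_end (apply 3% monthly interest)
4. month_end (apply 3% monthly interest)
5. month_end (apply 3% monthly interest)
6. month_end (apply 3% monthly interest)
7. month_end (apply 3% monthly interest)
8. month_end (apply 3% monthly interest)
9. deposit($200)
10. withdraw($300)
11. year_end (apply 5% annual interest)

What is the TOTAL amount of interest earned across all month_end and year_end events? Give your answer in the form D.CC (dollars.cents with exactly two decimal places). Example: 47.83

Answer: 350.90

Derivation:
After 1 (month_end (apply 3% monthly interest)): balance=$1030.00 total_interest=$30.00
After 2 (year_end (apply 5% annual interest)): balance=$1081.50 total_interest=$81.50
After 3 (month_end (apply 3% monthly interest)): balance=$1113.94 total_interest=$113.94
After 4 (month_end (apply 3% monthly interest)): balance=$1147.35 total_interest=$147.35
After 5 (month_end (apply 3% monthly interest)): balance=$1181.77 total_interest=$181.77
After 6 (month_end (apply 3% monthly interest)): balance=$1217.22 total_interest=$217.22
After 7 (month_end (apply 3% monthly interest)): balance=$1253.73 total_interest=$253.73
After 8 (month_end (apply 3% monthly interest)): balance=$1291.34 total_interest=$291.34
After 9 (deposit($200)): balance=$1491.34 total_interest=$291.34
After 10 (withdraw($300)): balance=$1191.34 total_interest=$291.34
After 11 (year_end (apply 5% annual interest)): balance=$1250.90 total_interest=$350.90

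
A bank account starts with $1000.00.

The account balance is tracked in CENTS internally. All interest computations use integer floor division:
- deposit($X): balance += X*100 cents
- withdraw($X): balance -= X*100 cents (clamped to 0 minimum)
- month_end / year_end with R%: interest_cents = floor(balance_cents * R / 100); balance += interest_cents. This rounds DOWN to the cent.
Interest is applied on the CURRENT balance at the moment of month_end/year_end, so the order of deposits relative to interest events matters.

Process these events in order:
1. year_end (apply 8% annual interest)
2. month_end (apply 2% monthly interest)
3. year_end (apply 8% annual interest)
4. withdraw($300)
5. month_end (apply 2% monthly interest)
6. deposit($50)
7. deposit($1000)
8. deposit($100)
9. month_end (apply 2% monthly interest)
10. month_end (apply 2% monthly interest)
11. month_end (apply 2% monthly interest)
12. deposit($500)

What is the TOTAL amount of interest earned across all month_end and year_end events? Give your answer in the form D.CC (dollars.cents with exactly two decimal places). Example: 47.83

Answer: 333.44

Derivation:
After 1 (year_end (apply 8% annual interest)): balance=$1080.00 total_interest=$80.00
After 2 (month_end (apply 2% monthly interest)): balance=$1101.60 total_interest=$101.60
After 3 (year_end (apply 8% annual interest)): balance=$1189.72 total_interest=$189.72
After 4 (withdraw($300)): balance=$889.72 total_interest=$189.72
After 5 (month_end (apply 2% monthly interest)): balance=$907.51 total_interest=$207.51
After 6 (deposit($50)): balance=$957.51 total_interest=$207.51
After 7 (deposit($1000)): balance=$1957.51 total_interest=$207.51
After 8 (deposit($100)): balance=$2057.51 total_interest=$207.51
After 9 (month_end (apply 2% monthly interest)): balance=$2098.66 total_interest=$248.66
After 10 (month_end (apply 2% monthly interest)): balance=$2140.63 total_interest=$290.63
After 11 (month_end (apply 2% monthly interest)): balance=$2183.44 total_interest=$333.44
After 12 (deposit($500)): balance=$2683.44 total_interest=$333.44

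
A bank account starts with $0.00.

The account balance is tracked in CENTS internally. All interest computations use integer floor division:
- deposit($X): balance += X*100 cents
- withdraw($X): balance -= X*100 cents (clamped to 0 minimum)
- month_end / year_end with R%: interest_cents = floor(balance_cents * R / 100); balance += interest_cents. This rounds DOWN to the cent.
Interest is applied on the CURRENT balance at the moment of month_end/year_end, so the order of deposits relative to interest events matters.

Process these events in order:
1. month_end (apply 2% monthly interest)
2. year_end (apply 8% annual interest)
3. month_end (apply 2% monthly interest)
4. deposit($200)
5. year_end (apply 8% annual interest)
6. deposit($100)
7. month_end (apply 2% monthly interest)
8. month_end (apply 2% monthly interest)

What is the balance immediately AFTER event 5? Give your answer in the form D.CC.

After 1 (month_end (apply 2% monthly interest)): balance=$0.00 total_interest=$0.00
After 2 (year_end (apply 8% annual interest)): balance=$0.00 total_interest=$0.00
After 3 (month_end (apply 2% monthly interest)): balance=$0.00 total_interest=$0.00
After 4 (deposit($200)): balance=$200.00 total_interest=$0.00
After 5 (year_end (apply 8% annual interest)): balance=$216.00 total_interest=$16.00

Answer: 216.00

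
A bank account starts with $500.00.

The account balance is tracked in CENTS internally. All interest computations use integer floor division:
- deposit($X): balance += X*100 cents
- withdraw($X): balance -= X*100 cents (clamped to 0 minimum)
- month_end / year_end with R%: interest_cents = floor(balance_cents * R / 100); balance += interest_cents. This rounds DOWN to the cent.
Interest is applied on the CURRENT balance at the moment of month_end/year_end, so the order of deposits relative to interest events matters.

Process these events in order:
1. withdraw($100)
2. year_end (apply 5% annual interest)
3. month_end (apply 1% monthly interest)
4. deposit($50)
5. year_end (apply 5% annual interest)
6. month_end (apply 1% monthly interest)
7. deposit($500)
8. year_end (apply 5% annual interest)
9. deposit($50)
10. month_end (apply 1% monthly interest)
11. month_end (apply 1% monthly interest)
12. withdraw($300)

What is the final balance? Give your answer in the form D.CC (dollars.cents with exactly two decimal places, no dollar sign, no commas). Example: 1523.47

Answer: 825.19

Derivation:
After 1 (withdraw($100)): balance=$400.00 total_interest=$0.00
After 2 (year_end (apply 5% annual interest)): balance=$420.00 total_interest=$20.00
After 3 (month_end (apply 1% monthly interest)): balance=$424.20 total_interest=$24.20
After 4 (deposit($50)): balance=$474.20 total_interest=$24.20
After 5 (year_end (apply 5% annual interest)): balance=$497.91 total_interest=$47.91
After 6 (month_end (apply 1% monthly interest)): balance=$502.88 total_interest=$52.88
After 7 (deposit($500)): balance=$1002.88 total_interest=$52.88
After 8 (year_end (apply 5% annual interest)): balance=$1053.02 total_interest=$103.02
After 9 (deposit($50)): balance=$1103.02 total_interest=$103.02
After 10 (month_end (apply 1% monthly interest)): balance=$1114.05 total_interest=$114.05
After 11 (month_end (apply 1% monthly interest)): balance=$1125.19 total_interest=$125.19
After 12 (withdraw($300)): balance=$825.19 total_interest=$125.19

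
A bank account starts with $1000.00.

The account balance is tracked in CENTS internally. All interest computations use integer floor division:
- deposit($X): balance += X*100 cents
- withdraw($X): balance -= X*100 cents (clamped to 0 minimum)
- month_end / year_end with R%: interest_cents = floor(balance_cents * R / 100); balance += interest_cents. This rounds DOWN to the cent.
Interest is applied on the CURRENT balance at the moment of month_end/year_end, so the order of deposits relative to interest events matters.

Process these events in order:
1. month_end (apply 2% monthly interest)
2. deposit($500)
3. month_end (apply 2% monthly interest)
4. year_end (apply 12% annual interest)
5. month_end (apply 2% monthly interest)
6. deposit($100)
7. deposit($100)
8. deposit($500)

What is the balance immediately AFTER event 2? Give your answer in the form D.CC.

Answer: 1520.00

Derivation:
After 1 (month_end (apply 2% monthly interest)): balance=$1020.00 total_interest=$20.00
After 2 (deposit($500)): balance=$1520.00 total_interest=$20.00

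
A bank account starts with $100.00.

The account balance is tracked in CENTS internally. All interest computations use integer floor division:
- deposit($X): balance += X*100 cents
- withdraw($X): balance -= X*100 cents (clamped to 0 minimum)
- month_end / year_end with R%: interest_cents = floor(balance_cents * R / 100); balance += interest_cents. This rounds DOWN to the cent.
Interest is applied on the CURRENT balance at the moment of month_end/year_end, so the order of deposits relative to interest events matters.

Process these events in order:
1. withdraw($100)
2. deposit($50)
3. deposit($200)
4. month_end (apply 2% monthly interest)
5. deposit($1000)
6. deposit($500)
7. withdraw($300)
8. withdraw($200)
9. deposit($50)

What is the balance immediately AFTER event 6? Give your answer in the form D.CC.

Answer: 1755.00

Derivation:
After 1 (withdraw($100)): balance=$0.00 total_interest=$0.00
After 2 (deposit($50)): balance=$50.00 total_interest=$0.00
After 3 (deposit($200)): balance=$250.00 total_interest=$0.00
After 4 (month_end (apply 2% monthly interest)): balance=$255.00 total_interest=$5.00
After 5 (deposit($1000)): balance=$1255.00 total_interest=$5.00
After 6 (deposit($500)): balance=$1755.00 total_interest=$5.00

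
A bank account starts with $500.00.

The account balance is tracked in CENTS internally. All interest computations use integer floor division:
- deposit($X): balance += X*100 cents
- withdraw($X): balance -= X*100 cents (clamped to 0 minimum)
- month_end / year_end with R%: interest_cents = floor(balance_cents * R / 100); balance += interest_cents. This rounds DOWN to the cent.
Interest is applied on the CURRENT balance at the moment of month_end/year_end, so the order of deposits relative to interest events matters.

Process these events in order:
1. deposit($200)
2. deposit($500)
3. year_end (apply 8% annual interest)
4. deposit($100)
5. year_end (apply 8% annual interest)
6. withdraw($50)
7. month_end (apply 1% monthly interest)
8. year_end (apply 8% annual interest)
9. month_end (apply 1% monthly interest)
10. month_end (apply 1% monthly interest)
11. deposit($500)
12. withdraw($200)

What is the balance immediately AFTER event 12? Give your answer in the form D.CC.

After 1 (deposit($200)): balance=$700.00 total_interest=$0.00
After 2 (deposit($500)): balance=$1200.00 total_interest=$0.00
After 3 (year_end (apply 8% annual interest)): balance=$1296.00 total_interest=$96.00
After 4 (deposit($100)): balance=$1396.00 total_interest=$96.00
After 5 (year_end (apply 8% annual interest)): balance=$1507.68 total_interest=$207.68
After 6 (withdraw($50)): balance=$1457.68 total_interest=$207.68
After 7 (month_end (apply 1% monthly interest)): balance=$1472.25 total_interest=$222.25
After 8 (year_end (apply 8% annual interest)): balance=$1590.03 total_interest=$340.03
After 9 (month_end (apply 1% monthly interest)): balance=$1605.93 total_interest=$355.93
After 10 (month_end (apply 1% monthly interest)): balance=$1621.98 total_interest=$371.98
After 11 (deposit($500)): balance=$2121.98 total_interest=$371.98
After 12 (withdraw($200)): balance=$1921.98 total_interest=$371.98

Answer: 1921.98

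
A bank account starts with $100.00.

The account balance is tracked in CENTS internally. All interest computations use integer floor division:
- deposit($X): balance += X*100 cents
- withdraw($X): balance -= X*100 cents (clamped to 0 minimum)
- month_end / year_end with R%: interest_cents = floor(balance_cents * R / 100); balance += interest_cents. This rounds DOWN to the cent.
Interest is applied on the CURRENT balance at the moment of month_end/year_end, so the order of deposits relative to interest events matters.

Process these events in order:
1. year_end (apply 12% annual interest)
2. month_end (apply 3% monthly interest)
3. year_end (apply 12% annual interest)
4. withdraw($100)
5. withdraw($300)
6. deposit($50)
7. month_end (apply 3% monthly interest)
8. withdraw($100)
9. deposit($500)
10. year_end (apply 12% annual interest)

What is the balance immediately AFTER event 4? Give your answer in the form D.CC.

Answer: 29.20

Derivation:
After 1 (year_end (apply 12% annual interest)): balance=$112.00 total_interest=$12.00
After 2 (month_end (apply 3% monthly interest)): balance=$115.36 total_interest=$15.36
After 3 (year_end (apply 12% annual interest)): balance=$129.20 total_interest=$29.20
After 4 (withdraw($100)): balance=$29.20 total_interest=$29.20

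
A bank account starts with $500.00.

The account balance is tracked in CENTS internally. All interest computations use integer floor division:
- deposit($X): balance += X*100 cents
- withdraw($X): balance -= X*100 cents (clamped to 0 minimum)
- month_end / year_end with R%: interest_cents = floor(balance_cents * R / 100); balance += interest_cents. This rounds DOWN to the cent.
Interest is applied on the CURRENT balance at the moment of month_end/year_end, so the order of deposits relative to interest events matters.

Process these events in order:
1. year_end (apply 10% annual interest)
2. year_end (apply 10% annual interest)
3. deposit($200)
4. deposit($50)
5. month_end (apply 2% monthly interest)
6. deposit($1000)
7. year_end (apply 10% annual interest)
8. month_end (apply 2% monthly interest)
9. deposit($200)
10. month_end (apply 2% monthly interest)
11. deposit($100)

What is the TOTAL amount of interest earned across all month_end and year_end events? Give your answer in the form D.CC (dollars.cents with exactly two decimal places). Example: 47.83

After 1 (year_end (apply 10% annual interest)): balance=$550.00 total_interest=$50.00
After 2 (year_end (apply 10% annual interest)): balance=$605.00 total_interest=$105.00
After 3 (deposit($200)): balance=$805.00 total_interest=$105.00
After 4 (deposit($50)): balance=$855.00 total_interest=$105.00
After 5 (month_end (apply 2% monthly interest)): balance=$872.10 total_interest=$122.10
After 6 (deposit($1000)): balance=$1872.10 total_interest=$122.10
After 7 (year_end (apply 10% annual interest)): balance=$2059.31 total_interest=$309.31
After 8 (month_end (apply 2% monthly interest)): balance=$2100.49 total_interest=$350.49
After 9 (deposit($200)): balance=$2300.49 total_interest=$350.49
After 10 (month_end (apply 2% monthly interest)): balance=$2346.49 total_interest=$396.49
After 11 (deposit($100)): balance=$2446.49 total_interest=$396.49

Answer: 396.49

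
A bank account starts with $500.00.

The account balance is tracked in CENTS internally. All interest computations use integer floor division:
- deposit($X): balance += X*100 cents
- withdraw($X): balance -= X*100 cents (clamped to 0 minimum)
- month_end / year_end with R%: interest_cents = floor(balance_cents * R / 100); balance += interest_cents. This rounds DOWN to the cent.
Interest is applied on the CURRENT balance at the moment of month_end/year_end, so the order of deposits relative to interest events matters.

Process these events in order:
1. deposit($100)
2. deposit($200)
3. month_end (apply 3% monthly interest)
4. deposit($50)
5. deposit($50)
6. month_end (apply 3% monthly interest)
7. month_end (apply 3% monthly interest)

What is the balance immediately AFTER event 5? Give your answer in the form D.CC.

After 1 (deposit($100)): balance=$600.00 total_interest=$0.00
After 2 (deposit($200)): balance=$800.00 total_interest=$0.00
After 3 (month_end (apply 3% monthly interest)): balance=$824.00 total_interest=$24.00
After 4 (deposit($50)): balance=$874.00 total_interest=$24.00
After 5 (deposit($50)): balance=$924.00 total_interest=$24.00

Answer: 924.00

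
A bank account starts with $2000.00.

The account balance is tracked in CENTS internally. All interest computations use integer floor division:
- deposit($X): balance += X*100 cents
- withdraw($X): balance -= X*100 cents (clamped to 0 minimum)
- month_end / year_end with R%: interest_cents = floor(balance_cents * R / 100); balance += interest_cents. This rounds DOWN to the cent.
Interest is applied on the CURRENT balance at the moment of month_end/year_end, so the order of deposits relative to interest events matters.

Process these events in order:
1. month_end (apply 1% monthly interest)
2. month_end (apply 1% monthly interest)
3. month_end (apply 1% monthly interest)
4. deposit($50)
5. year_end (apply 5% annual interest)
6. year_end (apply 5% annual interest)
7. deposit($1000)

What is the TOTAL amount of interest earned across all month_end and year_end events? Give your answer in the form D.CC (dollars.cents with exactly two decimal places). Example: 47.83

Answer: 276.93

Derivation:
After 1 (month_end (apply 1% monthly interest)): balance=$2020.00 total_interest=$20.00
After 2 (month_end (apply 1% monthly interest)): balance=$2040.20 total_interest=$40.20
After 3 (month_end (apply 1% monthly interest)): balance=$2060.60 total_interest=$60.60
After 4 (deposit($50)): balance=$2110.60 total_interest=$60.60
After 5 (year_end (apply 5% annual interest)): balance=$2216.13 total_interest=$166.13
After 6 (year_end (apply 5% annual interest)): balance=$2326.93 total_interest=$276.93
After 7 (deposit($1000)): balance=$3326.93 total_interest=$276.93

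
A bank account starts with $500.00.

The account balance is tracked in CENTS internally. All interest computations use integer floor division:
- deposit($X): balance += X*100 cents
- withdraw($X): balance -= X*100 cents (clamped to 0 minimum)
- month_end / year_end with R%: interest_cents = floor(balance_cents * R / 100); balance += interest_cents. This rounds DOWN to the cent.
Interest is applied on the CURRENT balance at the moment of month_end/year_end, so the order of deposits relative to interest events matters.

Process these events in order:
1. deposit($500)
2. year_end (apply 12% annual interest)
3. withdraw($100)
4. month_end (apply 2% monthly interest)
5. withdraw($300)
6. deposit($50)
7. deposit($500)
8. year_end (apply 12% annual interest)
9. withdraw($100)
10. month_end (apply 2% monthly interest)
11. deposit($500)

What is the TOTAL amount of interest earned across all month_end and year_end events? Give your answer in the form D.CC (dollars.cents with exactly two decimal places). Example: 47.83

After 1 (deposit($500)): balance=$1000.00 total_interest=$0.00
After 2 (year_end (apply 12% annual interest)): balance=$1120.00 total_interest=$120.00
After 3 (withdraw($100)): balance=$1020.00 total_interest=$120.00
After 4 (month_end (apply 2% monthly interest)): balance=$1040.40 total_interest=$140.40
After 5 (withdraw($300)): balance=$740.40 total_interest=$140.40
After 6 (deposit($50)): balance=$790.40 total_interest=$140.40
After 7 (deposit($500)): balance=$1290.40 total_interest=$140.40
After 8 (year_end (apply 12% annual interest)): balance=$1445.24 total_interest=$295.24
After 9 (withdraw($100)): balance=$1345.24 total_interest=$295.24
After 10 (month_end (apply 2% monthly interest)): balance=$1372.14 total_interest=$322.14
After 11 (deposit($500)): balance=$1872.14 total_interest=$322.14

Answer: 322.14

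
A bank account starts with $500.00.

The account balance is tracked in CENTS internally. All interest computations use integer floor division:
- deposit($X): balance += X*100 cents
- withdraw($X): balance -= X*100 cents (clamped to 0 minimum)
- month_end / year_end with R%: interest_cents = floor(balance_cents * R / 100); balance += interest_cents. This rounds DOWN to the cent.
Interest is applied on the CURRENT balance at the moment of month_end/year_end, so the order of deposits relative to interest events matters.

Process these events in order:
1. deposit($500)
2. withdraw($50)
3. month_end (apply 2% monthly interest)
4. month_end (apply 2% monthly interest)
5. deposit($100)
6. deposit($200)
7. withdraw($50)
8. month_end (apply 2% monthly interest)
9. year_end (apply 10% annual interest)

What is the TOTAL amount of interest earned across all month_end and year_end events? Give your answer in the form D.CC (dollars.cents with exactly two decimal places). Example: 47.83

Answer: 189.45

Derivation:
After 1 (deposit($500)): balance=$1000.00 total_interest=$0.00
After 2 (withdraw($50)): balance=$950.00 total_interest=$0.00
After 3 (month_end (apply 2% monthly interest)): balance=$969.00 total_interest=$19.00
After 4 (month_end (apply 2% monthly interest)): balance=$988.38 total_interest=$38.38
After 5 (deposit($100)): balance=$1088.38 total_interest=$38.38
After 6 (deposit($200)): balance=$1288.38 total_interest=$38.38
After 7 (withdraw($50)): balance=$1238.38 total_interest=$38.38
After 8 (month_end (apply 2% monthly interest)): balance=$1263.14 total_interest=$63.14
After 9 (year_end (apply 10% annual interest)): balance=$1389.45 total_interest=$189.45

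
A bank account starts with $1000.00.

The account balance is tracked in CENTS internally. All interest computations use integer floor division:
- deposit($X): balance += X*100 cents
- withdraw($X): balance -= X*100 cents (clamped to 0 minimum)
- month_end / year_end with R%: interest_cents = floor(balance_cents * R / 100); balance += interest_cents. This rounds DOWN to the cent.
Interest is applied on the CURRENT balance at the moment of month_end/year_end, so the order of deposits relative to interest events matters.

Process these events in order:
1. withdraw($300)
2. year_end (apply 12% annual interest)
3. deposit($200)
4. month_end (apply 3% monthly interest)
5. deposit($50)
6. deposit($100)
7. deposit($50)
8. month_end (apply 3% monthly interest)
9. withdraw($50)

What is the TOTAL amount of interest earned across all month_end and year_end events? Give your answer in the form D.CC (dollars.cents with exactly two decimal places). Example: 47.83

Answer: 149.92

Derivation:
After 1 (withdraw($300)): balance=$700.00 total_interest=$0.00
After 2 (year_end (apply 12% annual interest)): balance=$784.00 total_interest=$84.00
After 3 (deposit($200)): balance=$984.00 total_interest=$84.00
After 4 (month_end (apply 3% monthly interest)): balance=$1013.52 total_interest=$113.52
After 5 (deposit($50)): balance=$1063.52 total_interest=$113.52
After 6 (deposit($100)): balance=$1163.52 total_interest=$113.52
After 7 (deposit($50)): balance=$1213.52 total_interest=$113.52
After 8 (month_end (apply 3% monthly interest)): balance=$1249.92 total_interest=$149.92
After 9 (withdraw($50)): balance=$1199.92 total_interest=$149.92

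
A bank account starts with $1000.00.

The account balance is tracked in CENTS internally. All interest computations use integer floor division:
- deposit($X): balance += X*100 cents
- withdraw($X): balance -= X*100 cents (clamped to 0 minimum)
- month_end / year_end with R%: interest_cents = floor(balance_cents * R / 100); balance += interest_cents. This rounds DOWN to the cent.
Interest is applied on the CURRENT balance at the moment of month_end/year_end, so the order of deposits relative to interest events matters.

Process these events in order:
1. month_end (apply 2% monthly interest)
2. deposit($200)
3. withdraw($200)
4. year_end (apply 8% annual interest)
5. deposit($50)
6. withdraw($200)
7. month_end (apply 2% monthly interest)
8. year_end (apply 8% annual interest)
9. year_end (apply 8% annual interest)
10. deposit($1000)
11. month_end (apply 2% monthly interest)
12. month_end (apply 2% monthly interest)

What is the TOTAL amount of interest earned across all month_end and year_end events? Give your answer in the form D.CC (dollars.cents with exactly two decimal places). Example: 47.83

Answer: 368.27

Derivation:
After 1 (month_end (apply 2% monthly interest)): balance=$1020.00 total_interest=$20.00
After 2 (deposit($200)): balance=$1220.00 total_interest=$20.00
After 3 (withdraw($200)): balance=$1020.00 total_interest=$20.00
After 4 (year_end (apply 8% annual interest)): balance=$1101.60 total_interest=$101.60
After 5 (deposit($50)): balance=$1151.60 total_interest=$101.60
After 6 (withdraw($200)): balance=$951.60 total_interest=$101.60
After 7 (month_end (apply 2% monthly interest)): balance=$970.63 total_interest=$120.63
After 8 (year_end (apply 8% annual interest)): balance=$1048.28 total_interest=$198.28
After 9 (year_end (apply 8% annual interest)): balance=$1132.14 total_interest=$282.14
After 10 (deposit($1000)): balance=$2132.14 total_interest=$282.14
After 11 (month_end (apply 2% monthly interest)): balance=$2174.78 total_interest=$324.78
After 12 (month_end (apply 2% monthly interest)): balance=$2218.27 total_interest=$368.27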